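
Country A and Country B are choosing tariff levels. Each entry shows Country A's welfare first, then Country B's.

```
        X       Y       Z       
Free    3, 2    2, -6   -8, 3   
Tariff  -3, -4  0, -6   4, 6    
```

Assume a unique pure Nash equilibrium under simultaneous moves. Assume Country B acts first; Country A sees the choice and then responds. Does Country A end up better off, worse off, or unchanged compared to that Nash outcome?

Country A best-responds to each possible Country B move:
- X: Country A compares 3, -3 and picks Free; Country B would get 2.
- Y: Country A compares 2, 0 and picks Free; Country B would get -6.
- Z: Country A compares -8, 4 and picks Tariff; Country B would get 6.
Maximizing over 2, -6, 6, Country B chooses Z. Subgame-perfect outcome: (Tariff, Z) with payoffs (4, 6).
Under simultaneous play:
Country A's best replies: X→Free; Y→Free; Z→Tariff.
Country B's best replies: Free→Z; Tariff→Z.
Only (Tariff, Z) has each player best-responding; Nash payoffs (4, 6).
Country A earns 4 sequentially versus 4 at the Nash outcome: unchanged.

unchanged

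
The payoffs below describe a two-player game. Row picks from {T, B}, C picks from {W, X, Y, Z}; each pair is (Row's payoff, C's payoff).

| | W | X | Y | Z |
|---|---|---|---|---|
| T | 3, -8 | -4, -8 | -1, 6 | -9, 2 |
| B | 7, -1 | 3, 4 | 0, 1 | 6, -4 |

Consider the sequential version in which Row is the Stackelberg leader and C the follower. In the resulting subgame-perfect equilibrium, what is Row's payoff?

3

Solve by backward induction (Row leads).
- T → C plays Y (best of -8, -8, 6, 2); Row gets -1.
- B → C plays X (best of -1, 4, 1, -4); Row gets 3.
Row's induced payoffs are -1, 3, so Row commits to B. Subgame-perfect outcome: (B, X) with payoffs (3, 4).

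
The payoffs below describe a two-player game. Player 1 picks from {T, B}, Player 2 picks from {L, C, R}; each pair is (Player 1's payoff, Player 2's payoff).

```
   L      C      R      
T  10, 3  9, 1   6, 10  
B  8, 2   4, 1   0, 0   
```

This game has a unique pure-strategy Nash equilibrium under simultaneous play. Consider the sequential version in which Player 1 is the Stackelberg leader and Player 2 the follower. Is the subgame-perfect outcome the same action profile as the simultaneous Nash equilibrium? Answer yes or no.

Work backward from Player 2's decision.
- T: Player 2 compares 3, 1, 10 and picks R; Player 1 would get 6.
- B: Player 2 compares 2, 1, 0 and picks L; Player 1 would get 8.
Player 1's induced payoffs are 6, 8, so Player 1 commits to B. Subgame-perfect outcome: (B, L) with payoffs (8, 2).
Now find the simultaneous Nash equilibrium.
Player 1's best replies: L→T; C→T; R→T.
Player 2's best replies: T→R; B→L.
Only (T, R) has each player best-responding; Nash payoffs (6, 10).
Sequential outcome (B, L) differs from the Nash profile (T, R).

no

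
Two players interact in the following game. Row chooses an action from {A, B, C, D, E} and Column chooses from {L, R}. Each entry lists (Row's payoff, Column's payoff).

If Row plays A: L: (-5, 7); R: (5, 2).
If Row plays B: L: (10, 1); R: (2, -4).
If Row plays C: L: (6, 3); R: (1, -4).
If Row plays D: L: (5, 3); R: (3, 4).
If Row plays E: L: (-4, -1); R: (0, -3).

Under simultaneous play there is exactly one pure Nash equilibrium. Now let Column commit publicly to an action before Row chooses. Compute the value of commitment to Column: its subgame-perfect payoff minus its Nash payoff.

1

Work backward from Row's decision.
- L: BR = B, leader payoff 1.
- R: BR = A, leader payoff 2.
Column's induced payoffs are 1, 2, so Column commits to R. Subgame-perfect outcome: (A, R) with payoffs (5, 2).
Under simultaneous play:
Row's best replies: L→B; R→A.
Column's best replies: A→L; B→L; C→L; D→R; E→L.
The unique mutual best reply is (B, L), giving (10, 1).
Column's commitment gain: 2 − 1 = 1.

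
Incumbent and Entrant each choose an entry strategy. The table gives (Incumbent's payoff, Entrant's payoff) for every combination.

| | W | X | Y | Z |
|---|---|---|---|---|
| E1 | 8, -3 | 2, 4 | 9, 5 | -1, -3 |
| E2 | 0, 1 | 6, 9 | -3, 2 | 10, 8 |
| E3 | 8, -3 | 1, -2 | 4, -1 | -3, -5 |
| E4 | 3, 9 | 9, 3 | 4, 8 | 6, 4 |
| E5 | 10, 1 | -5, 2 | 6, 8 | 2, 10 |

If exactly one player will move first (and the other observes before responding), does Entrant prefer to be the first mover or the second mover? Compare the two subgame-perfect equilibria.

first

If Incumbent leads: Entrant's best replies are E1→Y, E2→X, E3→Y, E4→W, E5→Z; Incumbent's induced payoffs 9, 6, 4, 3, 2; outcome (E1, Y), payoffs (9, 5).
If Entrant leads: Incumbent's best replies are W→E5, X→E4, Y→E1, Z→E2; Entrant's induced payoffs 1, 3, 5, 8; outcome (E2, Z), payoffs (10, 8).
Entrant gets 8 moving first and 5 moving second, so Entrant prefers to move first.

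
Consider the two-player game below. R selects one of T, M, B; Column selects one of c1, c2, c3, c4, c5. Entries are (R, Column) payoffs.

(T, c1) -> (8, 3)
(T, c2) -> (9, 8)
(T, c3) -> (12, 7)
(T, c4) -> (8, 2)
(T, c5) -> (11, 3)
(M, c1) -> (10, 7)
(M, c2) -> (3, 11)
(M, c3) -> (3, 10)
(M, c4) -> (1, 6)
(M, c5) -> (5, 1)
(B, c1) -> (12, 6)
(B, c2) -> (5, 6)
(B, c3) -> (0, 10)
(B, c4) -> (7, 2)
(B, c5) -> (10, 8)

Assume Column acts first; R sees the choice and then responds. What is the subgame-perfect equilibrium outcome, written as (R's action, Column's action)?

R best-responds to each possible Column move:
- c1 → R plays B (best of 8, 10, 12); Column gets 6.
- c2 → R plays T (best of 9, 3, 5); Column gets 8.
- c3 → R plays T (best of 12, 3, 0); Column gets 7.
- c4 → R plays T (best of 8, 1, 7); Column gets 2.
- c5 → R plays T (best of 11, 5, 10); Column gets 3.
Column's induced payoffs are 6, 8, 7, 2, 3, so Column commits to c2. Subgame-perfect outcome: (T, c2) with payoffs (9, 8).

(T, c2)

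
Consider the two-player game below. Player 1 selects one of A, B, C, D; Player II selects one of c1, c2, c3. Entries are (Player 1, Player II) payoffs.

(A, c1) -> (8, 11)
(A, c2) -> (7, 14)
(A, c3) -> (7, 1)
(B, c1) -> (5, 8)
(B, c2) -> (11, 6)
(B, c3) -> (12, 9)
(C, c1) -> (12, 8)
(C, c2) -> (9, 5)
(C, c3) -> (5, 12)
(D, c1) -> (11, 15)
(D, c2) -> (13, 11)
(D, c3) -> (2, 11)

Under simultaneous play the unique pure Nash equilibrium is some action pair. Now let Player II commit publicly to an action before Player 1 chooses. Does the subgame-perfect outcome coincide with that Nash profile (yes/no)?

no

Solve by backward induction (Player II leads).
- c1 → Player 1 plays C (best of 8, 5, 12, 11); Player II gets 8.
- c2 → Player 1 plays D (best of 7, 11, 9, 13); Player II gets 11.
- c3 → Player 1 plays B (best of 7, 12, 5, 2); Player II gets 9.
Among 8, 11, 9, the best is 11 at c2. Subgame-perfect outcome: (D, c2) with payoffs (13, 11).
For the simultaneous game, intersect best replies.
Player 1's best replies: c1→C; c2→D; c3→B.
Player II's best replies: A→c2; B→c3; C→c3; D→c1.
Only (B, c3) has each player best-responding; Nash payoffs (12, 9).
Sequential outcome (D, c2) differs from the Nash profile (B, c3).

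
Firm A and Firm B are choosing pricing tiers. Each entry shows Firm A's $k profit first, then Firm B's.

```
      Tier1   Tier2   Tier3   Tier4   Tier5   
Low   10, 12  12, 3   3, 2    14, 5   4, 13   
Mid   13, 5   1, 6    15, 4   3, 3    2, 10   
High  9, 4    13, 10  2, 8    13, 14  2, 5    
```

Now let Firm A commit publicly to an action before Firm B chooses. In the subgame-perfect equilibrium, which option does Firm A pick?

High

Firm B best-responds to each possible Firm A move:
- Low → Firm B plays Tier5 (best of 12, 3, 2, 5, 13); Firm A gets 4.
- Mid → Firm B plays Tier5 (best of 5, 6, 4, 3, 10); Firm A gets 2.
- High → Firm B plays Tier4 (best of 4, 10, 8, 14, 5); Firm A gets 13.
Among 4, 2, 13, the best is 13 at High. Subgame-perfect outcome: (High, Tier4) with payoffs (13, 14).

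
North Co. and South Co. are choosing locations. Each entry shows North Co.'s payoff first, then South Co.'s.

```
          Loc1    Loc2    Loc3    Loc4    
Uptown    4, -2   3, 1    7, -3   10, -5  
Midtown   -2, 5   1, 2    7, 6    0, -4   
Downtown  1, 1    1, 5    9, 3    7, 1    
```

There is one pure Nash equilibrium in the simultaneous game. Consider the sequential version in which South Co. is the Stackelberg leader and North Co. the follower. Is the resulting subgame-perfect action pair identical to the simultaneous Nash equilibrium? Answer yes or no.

Backward induction with South Co. moving first.
- Loc1 → North Co. plays Uptown (best of 4, -2, 1); South Co. gets -2.
- Loc2 → North Co. plays Uptown (best of 3, 1, 1); South Co. gets 1.
- Loc3 → North Co. plays Downtown (best of 7, 7, 9); South Co. gets 3.
- Loc4 → North Co. plays Uptown (best of 10, 0, 7); South Co. gets -5.
Among -2, 1, 3, -5, the best is 3 at Loc3. Subgame-perfect outcome: (Downtown, Loc3) with payoffs (9, 3).
Under simultaneous play:
North Co.'s best replies: Loc1→Uptown; Loc2→Uptown; Loc3→Downtown; Loc4→Uptown.
South Co.'s best replies: Uptown→Loc2; Midtown→Loc3; Downtown→Loc2.
Only (Uptown, Loc2) has each player best-responding; Nash payoffs (3, 1).
Sequential outcome (Downtown, Loc3) differs from the Nash profile (Uptown, Loc2).

no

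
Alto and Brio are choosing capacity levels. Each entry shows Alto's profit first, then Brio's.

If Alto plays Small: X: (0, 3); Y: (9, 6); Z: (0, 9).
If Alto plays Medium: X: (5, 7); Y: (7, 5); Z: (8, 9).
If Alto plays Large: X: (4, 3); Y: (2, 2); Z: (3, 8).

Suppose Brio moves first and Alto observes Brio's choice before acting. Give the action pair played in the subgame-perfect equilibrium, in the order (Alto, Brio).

(Medium, Z)

Alto best-responds to each possible Brio move:
- X: BR = Medium, leader payoff 7.
- Y: BR = Small, leader payoff 6.
- Z: BR = Medium, leader payoff 9.
Among 7, 6, 9, the best is 9 at Z. Subgame-perfect outcome: (Medium, Z) with payoffs (8, 9).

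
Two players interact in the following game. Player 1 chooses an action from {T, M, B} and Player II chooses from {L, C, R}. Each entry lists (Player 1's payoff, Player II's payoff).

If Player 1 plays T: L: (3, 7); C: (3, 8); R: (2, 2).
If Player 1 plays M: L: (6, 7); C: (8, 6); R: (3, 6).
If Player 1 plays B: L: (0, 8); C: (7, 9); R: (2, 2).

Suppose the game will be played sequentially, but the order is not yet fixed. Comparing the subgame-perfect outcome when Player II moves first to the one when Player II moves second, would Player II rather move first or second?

second

If Player 1 leads: Player II's best replies are T→C, M→L, B→C; Player 1's induced payoffs 3, 6, 7; outcome (B, C), payoffs (7, 9).
If Player II leads: Player 1's best replies are L→M, C→M, R→M; Player II's induced payoffs 7, 6, 6; outcome (M, L), payoffs (6, 7).
Player II gets 7 moving first and 9 moving second, so Player II prefers to move second.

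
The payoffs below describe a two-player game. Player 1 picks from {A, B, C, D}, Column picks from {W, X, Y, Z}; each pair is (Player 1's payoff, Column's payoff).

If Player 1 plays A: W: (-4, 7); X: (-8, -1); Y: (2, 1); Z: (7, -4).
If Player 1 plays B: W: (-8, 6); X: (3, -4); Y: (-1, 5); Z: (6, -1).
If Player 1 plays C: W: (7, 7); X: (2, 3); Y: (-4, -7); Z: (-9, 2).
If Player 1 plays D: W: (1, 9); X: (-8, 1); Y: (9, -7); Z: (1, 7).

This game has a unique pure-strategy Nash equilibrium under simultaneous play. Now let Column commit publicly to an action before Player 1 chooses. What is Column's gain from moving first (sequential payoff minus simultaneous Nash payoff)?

Work backward from Player 1's decision.
- W → Player 1 plays C (best of -4, -8, 7, 1); Column gets 7.
- X → Player 1 plays B (best of -8, 3, 2, -8); Column gets -4.
- Y → Player 1 plays D (best of 2, -1, -4, 9); Column gets -7.
- Z → Player 1 plays A (best of 7, 6, -9, 1); Column gets -4.
Column's induced payoffs are 7, -4, -7, -4, so Column commits to W. Subgame-perfect outcome: (C, W) with payoffs (7, 7).
For the simultaneous game, intersect best replies.
Player 1's best replies: W→C; X→B; Y→D; Z→A.
Column's best replies: A→W; B→W; C→W; D→W.
Only (C, W) has each player best-responding; Nash payoffs (7, 7).
Column's commitment gain: 7 − 7 = 0.

0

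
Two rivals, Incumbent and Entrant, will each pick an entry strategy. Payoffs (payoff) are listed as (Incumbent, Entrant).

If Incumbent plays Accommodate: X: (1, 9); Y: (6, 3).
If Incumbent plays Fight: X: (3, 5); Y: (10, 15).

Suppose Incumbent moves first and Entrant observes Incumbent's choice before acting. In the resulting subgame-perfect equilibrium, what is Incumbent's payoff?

Work backward from Entrant's decision.
- Accommodate: Entrant compares 9, 3 and picks X; Incumbent would get 1.
- Fight: Entrant compares 5, 15 and picks Y; Incumbent would get 10.
Maximizing over 1, 10, Incumbent chooses Fight. Subgame-perfect outcome: (Fight, Y) with payoffs (10, 15).

10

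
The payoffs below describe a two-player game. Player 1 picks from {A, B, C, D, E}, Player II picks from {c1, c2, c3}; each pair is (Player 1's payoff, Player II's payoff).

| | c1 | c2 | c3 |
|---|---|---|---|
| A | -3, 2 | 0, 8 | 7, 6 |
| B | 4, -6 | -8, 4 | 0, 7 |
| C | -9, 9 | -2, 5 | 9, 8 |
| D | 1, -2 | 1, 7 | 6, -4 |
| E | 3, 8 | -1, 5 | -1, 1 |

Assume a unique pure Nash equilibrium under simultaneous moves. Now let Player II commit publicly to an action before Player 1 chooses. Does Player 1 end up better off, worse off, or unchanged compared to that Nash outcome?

Player 1 best-responds to each possible Player II move:
- c1: Player 1 compares -3, 4, -9, 1, 3 and picks B; Player II would get -6.
- c2: Player 1 compares 0, -8, -2, 1, -1 and picks D; Player II would get 7.
- c3: Player 1 compares 7, 0, 9, 6, -1 and picks C; Player II would get 8.
Maximizing over -6, 7, 8, Player II chooses c3. Subgame-perfect outcome: (C, c3) with payoffs (9, 8).
Now find the simultaneous Nash equilibrium.
Player 1's best replies: c1→B; c2→D; c3→C.
Player II's best replies: A→c2; B→c3; C→c1; D→c2; E→c1.
Only (D, c2) has each player best-responding; Nash payoffs (1, 7).
Player 1 earns 9 sequentially versus 1 at the Nash outcome: better off.

better off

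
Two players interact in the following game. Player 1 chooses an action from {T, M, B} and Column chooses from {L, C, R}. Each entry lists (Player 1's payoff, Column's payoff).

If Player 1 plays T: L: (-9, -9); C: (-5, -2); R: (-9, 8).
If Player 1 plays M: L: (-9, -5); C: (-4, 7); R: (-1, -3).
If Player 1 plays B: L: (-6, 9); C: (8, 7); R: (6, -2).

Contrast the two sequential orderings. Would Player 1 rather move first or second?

first

If Player 1 leads: Column's best replies are T→R, M→C, B→L; Player 1's induced payoffs -9, -4, -6; outcome (M, C), payoffs (-4, 7).
If Column leads: Player 1's best replies are L→B, C→B, R→B; Column's induced payoffs 9, 7, -2; outcome (B, L), payoffs (-6, 9).
Player 1 gets -4 moving first and -6 moving second, so Player 1 prefers to move first.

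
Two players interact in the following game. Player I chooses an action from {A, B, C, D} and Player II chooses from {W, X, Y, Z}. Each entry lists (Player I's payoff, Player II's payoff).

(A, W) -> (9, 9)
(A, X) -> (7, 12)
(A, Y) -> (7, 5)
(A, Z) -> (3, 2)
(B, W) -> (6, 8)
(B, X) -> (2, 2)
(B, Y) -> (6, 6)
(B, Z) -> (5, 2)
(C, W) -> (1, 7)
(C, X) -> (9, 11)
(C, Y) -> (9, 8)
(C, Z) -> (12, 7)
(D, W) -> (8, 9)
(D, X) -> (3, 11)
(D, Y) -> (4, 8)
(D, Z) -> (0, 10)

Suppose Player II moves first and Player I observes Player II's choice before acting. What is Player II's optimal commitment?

X

Player I best-responds to each possible Player II move:
- W: BR = A, leader payoff 9.
- X: BR = C, leader payoff 11.
- Y: BR = C, leader payoff 8.
- Z: BR = C, leader payoff 7.
Player II's induced payoffs are 9, 11, 8, 7, so Player II commits to X. Subgame-perfect outcome: (C, X) with payoffs (9, 11).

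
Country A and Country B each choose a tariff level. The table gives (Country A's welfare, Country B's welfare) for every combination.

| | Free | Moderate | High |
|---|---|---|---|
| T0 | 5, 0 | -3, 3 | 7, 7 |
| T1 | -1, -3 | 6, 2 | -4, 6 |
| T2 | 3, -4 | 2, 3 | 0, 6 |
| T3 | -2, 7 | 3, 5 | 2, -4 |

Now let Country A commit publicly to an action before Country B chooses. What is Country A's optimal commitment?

Solve by backward induction (Country A leads).
- T0 → Country B plays High (best of 0, 3, 7); Country A gets 7.
- T1 → Country B plays High (best of -3, 2, 6); Country A gets -4.
- T2 → Country B plays High (best of -4, 3, 6); Country A gets 0.
- T3 → Country B plays Free (best of 7, 5, -4); Country A gets -2.
Country A's induced payoffs are 7, -4, 0, -2, so Country A commits to T0. Subgame-perfect outcome: (T0, High) with payoffs (7, 7).

T0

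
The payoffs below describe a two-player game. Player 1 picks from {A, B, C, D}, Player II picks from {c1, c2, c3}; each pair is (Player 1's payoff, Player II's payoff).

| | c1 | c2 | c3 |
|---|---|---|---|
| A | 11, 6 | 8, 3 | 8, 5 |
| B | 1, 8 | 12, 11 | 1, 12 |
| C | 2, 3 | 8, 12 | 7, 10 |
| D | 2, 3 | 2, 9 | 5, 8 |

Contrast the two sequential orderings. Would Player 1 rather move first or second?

If Player 1 leads: Player II's best replies are A→c1, B→c3, C→c2, D→c2; Player 1's induced payoffs 11, 1, 8, 2; outcome (A, c1), payoffs (11, 6).
If Player II leads: Player 1's best replies are c1→A, c2→B, c3→A; Player II's induced payoffs 6, 11, 5; outcome (B, c2), payoffs (12, 11).
Player 1 gets 11 moving first and 12 moving second, so Player 1 prefers to move second.

second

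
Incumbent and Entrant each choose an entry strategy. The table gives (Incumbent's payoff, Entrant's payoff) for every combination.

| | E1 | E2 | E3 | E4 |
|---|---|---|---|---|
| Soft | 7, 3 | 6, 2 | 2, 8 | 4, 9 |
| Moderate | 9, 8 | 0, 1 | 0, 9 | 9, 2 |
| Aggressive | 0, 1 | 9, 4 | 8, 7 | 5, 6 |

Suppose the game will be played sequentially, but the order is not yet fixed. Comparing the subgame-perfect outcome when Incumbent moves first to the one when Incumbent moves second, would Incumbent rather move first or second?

second

If Incumbent leads: Entrant's best replies are Soft→E4, Moderate→E3, Aggressive→E3; Incumbent's induced payoffs 4, 0, 8; outcome (Aggressive, E3), payoffs (8, 7).
If Entrant leads: Incumbent's best replies are E1→Moderate, E2→Aggressive, E3→Aggressive, E4→Moderate; Entrant's induced payoffs 8, 4, 7, 2; outcome (Moderate, E1), payoffs (9, 8).
Incumbent gets 8 moving first and 9 moving second, so Incumbent prefers to move second.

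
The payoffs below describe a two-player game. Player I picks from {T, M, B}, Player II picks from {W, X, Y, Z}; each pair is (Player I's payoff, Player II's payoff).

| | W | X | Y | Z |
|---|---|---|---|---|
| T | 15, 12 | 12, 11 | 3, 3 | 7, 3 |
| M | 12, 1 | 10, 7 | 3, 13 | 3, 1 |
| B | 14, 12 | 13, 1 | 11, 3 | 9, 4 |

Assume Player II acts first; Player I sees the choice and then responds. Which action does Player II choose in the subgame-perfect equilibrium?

Work backward from Player I's decision.
- W: Player I compares 15, 12, 14 and picks T; Player II would get 12.
- X: Player I compares 12, 10, 13 and picks B; Player II would get 1.
- Y: Player I compares 3, 3, 11 and picks B; Player II would get 3.
- Z: Player I compares 7, 3, 9 and picks B; Player II would get 4.
Among 12, 1, 3, 4, the best is 12 at W. Subgame-perfect outcome: (T, W) with payoffs (15, 12).

W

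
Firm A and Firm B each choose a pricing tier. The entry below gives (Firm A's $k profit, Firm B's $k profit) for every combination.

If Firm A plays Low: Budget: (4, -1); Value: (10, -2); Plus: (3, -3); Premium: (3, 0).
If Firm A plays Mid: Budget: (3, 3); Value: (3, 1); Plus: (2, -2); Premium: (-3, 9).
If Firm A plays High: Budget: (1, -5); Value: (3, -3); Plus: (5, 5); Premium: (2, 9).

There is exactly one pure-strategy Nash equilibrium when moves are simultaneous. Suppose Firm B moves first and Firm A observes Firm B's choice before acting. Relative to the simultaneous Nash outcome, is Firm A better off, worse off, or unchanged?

Firm A best-responds to each possible Firm B move:
- Budget: BR = Low, leader payoff -1.
- Value: BR = Low, leader payoff -2.
- Plus: BR = High, leader payoff 5.
- Premium: BR = Low, leader payoff 0.
Maximizing over -1, -2, 5, 0, Firm B chooses Plus. Subgame-perfect outcome: (High, Plus) with payoffs (5, 5).
For the simultaneous game, intersect best replies.
Firm A's best replies: Budget→Low; Value→Low; Plus→High; Premium→Low.
Firm B's best replies: Low→Premium; Mid→Premium; High→Premium.
Only (Low, Premium) has each player best-responding; Nash payoffs (3, 0).
Firm A earns 5 sequentially versus 3 at the Nash outcome: better off.

better off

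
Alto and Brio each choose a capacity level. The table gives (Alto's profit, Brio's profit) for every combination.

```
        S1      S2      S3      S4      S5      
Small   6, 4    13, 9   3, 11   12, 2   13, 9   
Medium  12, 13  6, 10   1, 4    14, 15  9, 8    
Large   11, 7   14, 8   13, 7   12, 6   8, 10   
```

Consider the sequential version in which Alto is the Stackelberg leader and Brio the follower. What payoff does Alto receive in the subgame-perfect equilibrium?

Brio best-responds to each possible Alto move:
- Small: BR = S3, leader payoff 3.
- Medium: BR = S4, leader payoff 14.
- Large: BR = S5, leader payoff 8.
Maximizing over 3, 14, 8, Alto chooses Medium. Subgame-perfect outcome: (Medium, S4) with payoffs (14, 15).

14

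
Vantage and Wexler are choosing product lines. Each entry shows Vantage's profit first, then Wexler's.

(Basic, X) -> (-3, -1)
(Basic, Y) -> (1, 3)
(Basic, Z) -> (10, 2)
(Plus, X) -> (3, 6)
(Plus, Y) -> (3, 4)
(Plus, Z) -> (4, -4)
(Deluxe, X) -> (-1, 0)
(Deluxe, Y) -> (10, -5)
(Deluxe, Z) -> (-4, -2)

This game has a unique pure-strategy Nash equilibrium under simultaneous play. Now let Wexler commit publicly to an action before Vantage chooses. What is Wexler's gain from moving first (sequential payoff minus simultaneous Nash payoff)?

0

Backward induction with Wexler moving first.
- X: Vantage compares -3, 3, -1 and picks Plus; Wexler would get 6.
- Y: Vantage compares 1, 3, 10 and picks Deluxe; Wexler would get -5.
- Z: Vantage compares 10, 4, -4 and picks Basic; Wexler would get 2.
Wexler's induced payoffs are 6, -5, 2, so Wexler commits to X. Subgame-perfect outcome: (Plus, X) with payoffs (3, 6).
Under simultaneous play:
Vantage's best replies: X→Plus; Y→Deluxe; Z→Basic.
Wexler's best replies: Basic→Y; Plus→X; Deluxe→X.
Only (Plus, X) has each player best-responding; Nash payoffs (3, 6).
Wexler's commitment gain: 6 − 6 = 0.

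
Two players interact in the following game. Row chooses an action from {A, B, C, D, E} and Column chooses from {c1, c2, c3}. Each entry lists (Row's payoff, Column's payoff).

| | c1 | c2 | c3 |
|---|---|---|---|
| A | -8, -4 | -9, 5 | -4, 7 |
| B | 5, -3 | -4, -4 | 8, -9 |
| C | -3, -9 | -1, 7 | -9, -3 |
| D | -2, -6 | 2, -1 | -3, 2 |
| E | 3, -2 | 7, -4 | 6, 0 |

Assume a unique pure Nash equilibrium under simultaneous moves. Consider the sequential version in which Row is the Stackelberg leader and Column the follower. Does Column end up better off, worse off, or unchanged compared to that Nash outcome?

better off

Backward induction with Row moving first.
- A: BR = c3, leader payoff -4.
- B: BR = c1, leader payoff 5.
- C: BR = c2, leader payoff -1.
- D: BR = c3, leader payoff -3.
- E: BR = c3, leader payoff 6.
Row's induced payoffs are -4, 5, -1, -3, 6, so Row commits to E. Subgame-perfect outcome: (E, c3) with payoffs (6, 0).
Under simultaneous play:
Row's best replies: c1→B; c2→E; c3→B.
Column's best replies: A→c3; B→c1; C→c2; D→c3; E→c3.
The unique mutual best reply is (B, c1), giving (5, -3).
Column earns 0 sequentially versus -3 at the Nash outcome: better off.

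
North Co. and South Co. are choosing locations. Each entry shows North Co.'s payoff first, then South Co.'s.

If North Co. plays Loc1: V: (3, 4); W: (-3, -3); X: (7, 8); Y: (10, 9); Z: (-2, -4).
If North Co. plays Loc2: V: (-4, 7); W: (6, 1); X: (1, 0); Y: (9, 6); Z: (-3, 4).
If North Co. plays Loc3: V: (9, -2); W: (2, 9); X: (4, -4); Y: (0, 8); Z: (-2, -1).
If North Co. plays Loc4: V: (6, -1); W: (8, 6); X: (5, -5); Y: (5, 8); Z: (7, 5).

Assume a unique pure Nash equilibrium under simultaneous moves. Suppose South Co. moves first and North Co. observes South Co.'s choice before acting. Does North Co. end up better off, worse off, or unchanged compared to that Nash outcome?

Work backward from North Co.'s decision.
- V: North Co. compares 3, -4, 9, 6 and picks Loc3; South Co. would get -2.
- W: North Co. compares -3, 6, 2, 8 and picks Loc4; South Co. would get 6.
- X: North Co. compares 7, 1, 4, 5 and picks Loc1; South Co. would get 8.
- Y: North Co. compares 10, 9, 0, 5 and picks Loc1; South Co. would get 9.
- Z: North Co. compares -2, -3, -2, 7 and picks Loc4; South Co. would get 5.
South Co.'s induced payoffs are -2, 6, 8, 9, 5, so South Co. commits to Y. Subgame-perfect outcome: (Loc1, Y) with payoffs (10, 9).
For the simultaneous game, intersect best replies.
North Co.'s best replies: V→Loc3; W→Loc4; X→Loc1; Y→Loc1; Z→Loc4.
South Co.'s best replies: Loc1→Y; Loc2→V; Loc3→W; Loc4→Y.
Only (Loc1, Y) has each player best-responding; Nash payoffs (10, 9).
North Co. earns 10 sequentially versus 10 at the Nash outcome: unchanged.

unchanged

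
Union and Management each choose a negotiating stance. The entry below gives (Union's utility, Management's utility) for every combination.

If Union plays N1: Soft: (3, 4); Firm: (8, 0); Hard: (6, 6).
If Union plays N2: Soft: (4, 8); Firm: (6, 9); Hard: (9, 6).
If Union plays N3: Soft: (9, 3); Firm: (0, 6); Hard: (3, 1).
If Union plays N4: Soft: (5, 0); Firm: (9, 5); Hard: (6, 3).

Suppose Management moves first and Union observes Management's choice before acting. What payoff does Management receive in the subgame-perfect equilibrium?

Solve by backward induction (Management leads).
- Soft → Union plays N3 (best of 3, 4, 9, 5); Management gets 3.
- Firm → Union plays N4 (best of 8, 6, 0, 9); Management gets 5.
- Hard → Union plays N2 (best of 6, 9, 3, 6); Management gets 6.
Among 3, 5, 6, the best is 6 at Hard. Subgame-perfect outcome: (N2, Hard) with payoffs (9, 6).

6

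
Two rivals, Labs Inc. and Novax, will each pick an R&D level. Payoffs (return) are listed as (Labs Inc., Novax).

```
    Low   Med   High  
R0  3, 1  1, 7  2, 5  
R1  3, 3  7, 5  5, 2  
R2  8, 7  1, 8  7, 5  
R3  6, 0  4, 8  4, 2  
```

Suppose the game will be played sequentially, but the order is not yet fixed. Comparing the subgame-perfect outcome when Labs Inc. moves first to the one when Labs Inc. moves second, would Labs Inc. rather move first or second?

second

If Labs Inc. leads: Novax's best replies are R0→Med, R1→Med, R2→Med, R3→Med; Labs Inc.'s induced payoffs 1, 7, 1, 4; outcome (R1, Med), payoffs (7, 5).
If Novax leads: Labs Inc.'s best replies are Low→R2, Med→R1, High→R2; Novax's induced payoffs 7, 5, 5; outcome (R2, Low), payoffs (8, 7).
Labs Inc. gets 7 moving first and 8 moving second, so Labs Inc. prefers to move second.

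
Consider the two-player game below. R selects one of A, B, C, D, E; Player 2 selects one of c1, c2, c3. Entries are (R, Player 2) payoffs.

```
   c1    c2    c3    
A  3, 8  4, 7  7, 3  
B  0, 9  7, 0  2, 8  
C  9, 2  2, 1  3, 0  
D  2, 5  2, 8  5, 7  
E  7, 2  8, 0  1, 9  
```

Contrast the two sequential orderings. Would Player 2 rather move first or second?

If R leads: Player 2's best replies are A→c1, B→c1, C→c1, D→c2, E→c3; R's induced payoffs 3, 0, 9, 2, 1; outcome (C, c1), payoffs (9, 2).
If Player 2 leads: R's best replies are c1→C, c2→E, c3→A; Player 2's induced payoffs 2, 0, 3; outcome (A, c3), payoffs (7, 3).
Player 2 gets 3 moving first and 2 moving second, so Player 2 prefers to move first.

first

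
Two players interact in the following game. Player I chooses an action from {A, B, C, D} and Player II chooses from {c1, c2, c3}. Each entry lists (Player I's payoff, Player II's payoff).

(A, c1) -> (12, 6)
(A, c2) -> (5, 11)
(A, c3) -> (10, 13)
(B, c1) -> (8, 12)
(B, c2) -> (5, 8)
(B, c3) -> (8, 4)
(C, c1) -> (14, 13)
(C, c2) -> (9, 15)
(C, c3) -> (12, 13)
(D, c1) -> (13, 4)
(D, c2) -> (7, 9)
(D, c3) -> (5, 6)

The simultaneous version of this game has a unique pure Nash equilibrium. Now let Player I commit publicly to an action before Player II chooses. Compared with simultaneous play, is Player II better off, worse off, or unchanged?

Work backward from Player II's decision.
- A → Player II plays c3 (best of 6, 11, 13); Player I gets 10.
- B → Player II plays c1 (best of 12, 8, 4); Player I gets 8.
- C → Player II plays c2 (best of 13, 15, 13); Player I gets 9.
- D → Player II plays c2 (best of 4, 9, 6); Player I gets 7.
Maximizing over 10, 8, 9, 7, Player I chooses A. Subgame-perfect outcome: (A, c3) with payoffs (10, 13).
Under simultaneous play:
Player I's best replies: c1→C; c2→C; c3→C.
Player II's best replies: A→c3; B→c1; C→c2; D→c2.
Only (C, c2) has each player best-responding; Nash payoffs (9, 15).
Player II earns 13 sequentially versus 15 at the Nash outcome: worse off.

worse off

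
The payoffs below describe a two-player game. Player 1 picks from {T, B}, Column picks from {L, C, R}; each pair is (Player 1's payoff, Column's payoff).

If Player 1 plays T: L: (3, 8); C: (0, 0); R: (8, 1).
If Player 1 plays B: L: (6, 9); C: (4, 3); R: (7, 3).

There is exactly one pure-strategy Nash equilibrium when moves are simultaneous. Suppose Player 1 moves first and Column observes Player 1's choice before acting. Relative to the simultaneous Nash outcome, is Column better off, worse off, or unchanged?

Backward induction with Player 1 moving first.
- T → Column plays L (best of 8, 0, 1); Player 1 gets 3.
- B → Column plays L (best of 9, 3, 3); Player 1 gets 6.
Maximizing over 3, 6, Player 1 chooses B. Subgame-perfect outcome: (B, L) with payoffs (6, 9).
Now find the simultaneous Nash equilibrium.
Player 1's best replies: L→B; C→B; R→T.
Column's best replies: T→L; B→L.
Only (B, L) has each player best-responding; Nash payoffs (6, 9).
Column earns 9 sequentially versus 9 at the Nash outcome: unchanged.

unchanged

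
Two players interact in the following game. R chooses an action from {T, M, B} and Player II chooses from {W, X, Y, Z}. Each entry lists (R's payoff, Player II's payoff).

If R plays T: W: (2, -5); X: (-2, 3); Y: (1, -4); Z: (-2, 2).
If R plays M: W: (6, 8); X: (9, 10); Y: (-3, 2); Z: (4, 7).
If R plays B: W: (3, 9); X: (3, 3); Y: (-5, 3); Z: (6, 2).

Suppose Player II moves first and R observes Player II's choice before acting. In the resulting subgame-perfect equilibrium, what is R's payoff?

9

Backward induction with Player II moving first.
- W → R plays M (best of 2, 6, 3); Player II gets 8.
- X → R plays M (best of -2, 9, 3); Player II gets 10.
- Y → R plays T (best of 1, -3, -5); Player II gets -4.
- Z → R plays B (best of -2, 4, 6); Player II gets 2.
Maximizing over 8, 10, -4, 2, Player II chooses X. Subgame-perfect outcome: (M, X) with payoffs (9, 10).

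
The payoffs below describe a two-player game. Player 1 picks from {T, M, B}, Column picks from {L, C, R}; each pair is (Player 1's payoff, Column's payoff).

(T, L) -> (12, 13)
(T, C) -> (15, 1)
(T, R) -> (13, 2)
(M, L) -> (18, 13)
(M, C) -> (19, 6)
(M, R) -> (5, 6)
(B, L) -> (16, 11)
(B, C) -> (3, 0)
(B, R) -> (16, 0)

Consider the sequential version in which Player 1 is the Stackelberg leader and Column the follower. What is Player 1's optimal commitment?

M

Column best-responds to each possible Player 1 move:
- T → Column plays L (best of 13, 1, 2); Player 1 gets 12.
- M → Column plays L (best of 13, 6, 6); Player 1 gets 18.
- B → Column plays L (best of 11, 0, 0); Player 1 gets 16.
Player 1's induced payoffs are 12, 18, 16, so Player 1 commits to M. Subgame-perfect outcome: (M, L) with payoffs (18, 13).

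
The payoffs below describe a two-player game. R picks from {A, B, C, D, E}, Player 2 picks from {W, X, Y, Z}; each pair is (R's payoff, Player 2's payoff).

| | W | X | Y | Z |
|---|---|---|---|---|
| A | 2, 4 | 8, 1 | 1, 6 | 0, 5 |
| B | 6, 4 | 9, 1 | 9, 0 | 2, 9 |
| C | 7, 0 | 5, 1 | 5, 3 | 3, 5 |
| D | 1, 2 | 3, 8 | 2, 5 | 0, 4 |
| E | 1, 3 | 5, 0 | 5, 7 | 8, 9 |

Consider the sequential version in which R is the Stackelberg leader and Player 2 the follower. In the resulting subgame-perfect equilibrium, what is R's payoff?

8

Work backward from Player 2's decision.
- A → Player 2 plays Y (best of 4, 1, 6, 5); R gets 1.
- B → Player 2 plays Z (best of 4, 1, 0, 9); R gets 2.
- C → Player 2 plays Z (best of 0, 1, 3, 5); R gets 3.
- D → Player 2 plays X (best of 2, 8, 5, 4); R gets 3.
- E → Player 2 plays Z (best of 3, 0, 7, 9); R gets 8.
Maximizing over 1, 2, 3, 3, 8, R chooses E. Subgame-perfect outcome: (E, Z) with payoffs (8, 9).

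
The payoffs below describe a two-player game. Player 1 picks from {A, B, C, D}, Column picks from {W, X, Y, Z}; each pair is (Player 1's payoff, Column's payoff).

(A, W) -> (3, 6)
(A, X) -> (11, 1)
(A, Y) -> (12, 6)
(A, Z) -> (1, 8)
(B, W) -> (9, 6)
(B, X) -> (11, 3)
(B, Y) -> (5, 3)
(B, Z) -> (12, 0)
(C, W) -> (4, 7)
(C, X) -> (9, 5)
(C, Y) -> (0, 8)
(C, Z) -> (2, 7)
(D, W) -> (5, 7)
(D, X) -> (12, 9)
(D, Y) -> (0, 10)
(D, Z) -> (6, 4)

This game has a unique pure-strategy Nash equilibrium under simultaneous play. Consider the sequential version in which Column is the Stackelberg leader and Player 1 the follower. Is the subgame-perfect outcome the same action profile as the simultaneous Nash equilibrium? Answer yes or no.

no

Work backward from Player 1's decision.
- W: Player 1 compares 3, 9, 4, 5 and picks B; Column would get 6.
- X: Player 1 compares 11, 11, 9, 12 and picks D; Column would get 9.
- Y: Player 1 compares 12, 5, 0, 0 and picks A; Column would get 6.
- Z: Player 1 compares 1, 12, 2, 6 and picks B; Column would get 0.
Maximizing over 6, 9, 6, 0, Column chooses X. Subgame-perfect outcome: (D, X) with payoffs (12, 9).
For the simultaneous game, intersect best replies.
Player 1's best replies: W→B; X→D; Y→A; Z→B.
Column's best replies: A→Z; B→W; C→Y; D→Y.
Only (B, W) has each player best-responding; Nash payoffs (9, 6).
Sequential outcome (D, X) differs from the Nash profile (B, W).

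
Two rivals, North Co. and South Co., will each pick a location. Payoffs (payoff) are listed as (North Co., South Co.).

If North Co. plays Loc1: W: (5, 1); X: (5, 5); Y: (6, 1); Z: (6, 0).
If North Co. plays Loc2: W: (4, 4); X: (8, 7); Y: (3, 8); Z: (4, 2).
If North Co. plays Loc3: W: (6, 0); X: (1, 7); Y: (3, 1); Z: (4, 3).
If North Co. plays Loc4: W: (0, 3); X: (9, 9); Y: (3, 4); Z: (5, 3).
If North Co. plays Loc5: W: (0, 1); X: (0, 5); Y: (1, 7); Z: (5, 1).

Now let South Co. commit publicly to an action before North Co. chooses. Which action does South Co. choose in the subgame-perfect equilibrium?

Solve by backward induction (South Co. leads).
- W: North Co. compares 5, 4, 6, 0, 0 and picks Loc3; South Co. would get 0.
- X: North Co. compares 5, 8, 1, 9, 0 and picks Loc4; South Co. would get 9.
- Y: North Co. compares 6, 3, 3, 3, 1 and picks Loc1; South Co. would get 1.
- Z: North Co. compares 6, 4, 4, 5, 5 and picks Loc1; South Co. would get 0.
Maximizing over 0, 9, 1, 0, South Co. chooses X. Subgame-perfect outcome: (Loc4, X) with payoffs (9, 9).

X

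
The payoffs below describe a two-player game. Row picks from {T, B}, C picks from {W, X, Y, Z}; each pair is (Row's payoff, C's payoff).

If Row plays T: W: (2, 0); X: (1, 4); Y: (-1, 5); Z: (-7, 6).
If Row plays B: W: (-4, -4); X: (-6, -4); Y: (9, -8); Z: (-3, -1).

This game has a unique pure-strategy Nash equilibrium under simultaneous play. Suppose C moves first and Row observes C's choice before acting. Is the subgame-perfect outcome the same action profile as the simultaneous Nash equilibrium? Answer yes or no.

no

Row best-responds to each possible C move:
- W: BR = T, leader payoff 0.
- X: BR = T, leader payoff 4.
- Y: BR = B, leader payoff -8.
- Z: BR = B, leader payoff -1.
C's induced payoffs are 0, 4, -8, -1, so C commits to X. Subgame-perfect outcome: (T, X) with payoffs (1, 4).
Under simultaneous play:
Row's best replies: W→T; X→T; Y→B; Z→B.
C's best replies: T→Z; B→Z.
Only (B, Z) has each player best-responding; Nash payoffs (-3, -1).
Sequential outcome (T, X) differs from the Nash profile (B, Z).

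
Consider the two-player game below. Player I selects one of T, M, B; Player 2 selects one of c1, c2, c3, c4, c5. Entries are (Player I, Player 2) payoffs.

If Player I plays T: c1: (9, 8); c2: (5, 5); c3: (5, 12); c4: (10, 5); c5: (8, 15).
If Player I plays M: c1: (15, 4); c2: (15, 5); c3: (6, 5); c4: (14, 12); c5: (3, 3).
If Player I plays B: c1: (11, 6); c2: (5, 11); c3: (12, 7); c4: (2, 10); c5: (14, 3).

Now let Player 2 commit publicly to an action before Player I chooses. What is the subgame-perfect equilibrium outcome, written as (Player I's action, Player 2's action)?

(M, c4)

Solve by backward induction (Player 2 leads).
- c1: Player I compares 9, 15, 11 and picks M; Player 2 would get 4.
- c2: Player I compares 5, 15, 5 and picks M; Player 2 would get 5.
- c3: Player I compares 5, 6, 12 and picks B; Player 2 would get 7.
- c4: Player I compares 10, 14, 2 and picks M; Player 2 would get 12.
- c5: Player I compares 8, 3, 14 and picks B; Player 2 would get 3.
Maximizing over 4, 5, 7, 12, 3, Player 2 chooses c4. Subgame-perfect outcome: (M, c4) with payoffs (14, 12).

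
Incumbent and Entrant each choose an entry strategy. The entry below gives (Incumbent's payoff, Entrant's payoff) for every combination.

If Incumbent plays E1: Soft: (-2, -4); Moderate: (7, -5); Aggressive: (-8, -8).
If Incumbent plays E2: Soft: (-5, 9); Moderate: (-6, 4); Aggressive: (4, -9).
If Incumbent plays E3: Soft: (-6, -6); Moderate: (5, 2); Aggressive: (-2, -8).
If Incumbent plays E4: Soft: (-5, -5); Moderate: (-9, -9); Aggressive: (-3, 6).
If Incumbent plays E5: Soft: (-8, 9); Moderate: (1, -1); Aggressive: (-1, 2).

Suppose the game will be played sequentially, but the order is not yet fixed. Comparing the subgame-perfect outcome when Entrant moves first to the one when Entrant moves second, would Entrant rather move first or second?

If Incumbent leads: Entrant's best replies are E1→Soft, E2→Soft, E3→Moderate, E4→Aggressive, E5→Soft; Incumbent's induced payoffs -2, -5, 5, -3, -8; outcome (E3, Moderate), payoffs (5, 2).
If Entrant leads: Incumbent's best replies are Soft→E1, Moderate→E1, Aggressive→E2; Entrant's induced payoffs -4, -5, -9; outcome (E1, Soft), payoffs (-2, -4).
Entrant gets -4 moving first and 2 moving second, so Entrant prefers to move second.

second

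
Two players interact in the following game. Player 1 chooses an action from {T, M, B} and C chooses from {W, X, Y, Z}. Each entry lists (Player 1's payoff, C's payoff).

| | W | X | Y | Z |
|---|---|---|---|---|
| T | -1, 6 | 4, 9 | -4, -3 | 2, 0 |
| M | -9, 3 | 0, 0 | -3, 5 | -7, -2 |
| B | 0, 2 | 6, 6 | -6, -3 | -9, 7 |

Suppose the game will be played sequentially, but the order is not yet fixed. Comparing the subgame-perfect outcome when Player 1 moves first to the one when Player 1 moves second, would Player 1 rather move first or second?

second

If Player 1 leads: C's best replies are T→X, M→Y, B→Z; Player 1's induced payoffs 4, -3, -9; outcome (T, X), payoffs (4, 9).
If C leads: Player 1's best replies are W→B, X→B, Y→M, Z→T; C's induced payoffs 2, 6, 5, 0; outcome (B, X), payoffs (6, 6).
Player 1 gets 4 moving first and 6 moving second, so Player 1 prefers to move second.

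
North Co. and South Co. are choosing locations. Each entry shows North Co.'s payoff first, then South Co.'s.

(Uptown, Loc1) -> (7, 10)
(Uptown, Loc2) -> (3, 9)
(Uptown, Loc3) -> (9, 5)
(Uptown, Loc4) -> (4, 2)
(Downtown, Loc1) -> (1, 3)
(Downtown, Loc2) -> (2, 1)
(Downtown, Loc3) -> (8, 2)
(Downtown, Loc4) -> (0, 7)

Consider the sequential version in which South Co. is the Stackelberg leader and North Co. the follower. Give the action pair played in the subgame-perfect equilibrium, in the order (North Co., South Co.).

Work backward from North Co.'s decision.
- Loc1 → North Co. plays Uptown (best of 7, 1); South Co. gets 10.
- Loc2 → North Co. plays Uptown (best of 3, 2); South Co. gets 9.
- Loc3 → North Co. plays Uptown (best of 9, 8); South Co. gets 5.
- Loc4 → North Co. plays Uptown (best of 4, 0); South Co. gets 2.
Maximizing over 10, 9, 5, 2, South Co. chooses Loc1. Subgame-perfect outcome: (Uptown, Loc1) with payoffs (7, 10).

(Uptown, Loc1)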